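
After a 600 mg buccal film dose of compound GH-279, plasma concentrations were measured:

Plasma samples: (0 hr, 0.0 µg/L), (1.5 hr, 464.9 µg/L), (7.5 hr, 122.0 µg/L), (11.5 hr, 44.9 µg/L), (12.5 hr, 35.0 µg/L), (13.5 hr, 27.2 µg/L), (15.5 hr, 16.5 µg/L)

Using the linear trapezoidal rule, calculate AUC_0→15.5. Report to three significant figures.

Trapezoidal AUC_0→15.5:
  [0→1.5]: (0.0+464.9)/2 × 1.5 = 348.675
  [1.5→7.5]: (464.9+122.0)/2 × 6 = 1760.7
  [7.5→11.5]: (122.0+44.9)/2 × 4 = 333.8
  [11.5→12.5]: (44.9+35.0)/2 × 1 = 39.95
  [12.5→13.5]: (35.0+27.2)/2 × 1 = 31.1
  [13.5→15.5]: (27.2+16.5)/2 × 2 = 43.7
  Sum = 2557.925 µg/L·hr

AUC = 2560 µg/L·hr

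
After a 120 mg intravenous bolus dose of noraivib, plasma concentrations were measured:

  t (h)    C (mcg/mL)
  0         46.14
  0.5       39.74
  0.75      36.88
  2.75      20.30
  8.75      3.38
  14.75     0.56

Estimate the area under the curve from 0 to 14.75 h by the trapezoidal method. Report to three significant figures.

Trapezoidal AUC_0→14.75:
  [0→0.5]: (46.14+39.74)/2 × 0.5 = 21.47
  [0.5→0.75]: (39.74+36.88)/2 × 0.25 = 9.5775
  [0.75→2.75]: (36.88+20.30)/2 × 2 = 57.18
  [2.75→8.75]: (20.30+3.38)/2 × 6 = 71.04
  [8.75→14.75]: (3.38+0.56)/2 × 6 = 11.82
  Sum = 171.0875 mcg/mL·h

AUC = 171 mcg/mL·h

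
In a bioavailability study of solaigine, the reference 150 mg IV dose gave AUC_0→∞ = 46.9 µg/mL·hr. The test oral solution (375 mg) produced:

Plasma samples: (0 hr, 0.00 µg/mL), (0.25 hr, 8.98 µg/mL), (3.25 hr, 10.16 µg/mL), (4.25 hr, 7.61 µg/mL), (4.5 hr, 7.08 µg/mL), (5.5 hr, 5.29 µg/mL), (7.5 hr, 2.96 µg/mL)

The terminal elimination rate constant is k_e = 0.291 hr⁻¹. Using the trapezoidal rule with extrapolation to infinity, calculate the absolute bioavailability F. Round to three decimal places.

Trapezoidal AUC_0→7.5 (oral solution):
  [0→0.25]: (0.00+8.98)/2 × 0.25 = 1.1225
  [0.25→3.25]: (8.98+10.16)/2 × 3 = 28.71
  [3.25→4.25]: (10.16+7.61)/2 × 1 = 8.885
  [4.25→4.5]: (7.61+7.08)/2 × 0.25 = 1.83625
  [4.5→5.5]: (7.08+5.29)/2 × 1 = 6.185
  [5.5→7.5]: (5.29+2.96)/2 × 2 = 8.25
  Sum = 54.98875 µg/mL·hr
Tail: C_last/k_e = 2.96/0.291 = 10.172
AUC_0→∞ (oral solution) = 54.98875 + 10.172 = 65.16075 µg/mL·hr
F = (AUC_ev/D_ev)/(AUC_iv/D_iv) = (65.16075/375)/(46.9/150) = 0.173762/0.312667 = 0.5557

F = 0.556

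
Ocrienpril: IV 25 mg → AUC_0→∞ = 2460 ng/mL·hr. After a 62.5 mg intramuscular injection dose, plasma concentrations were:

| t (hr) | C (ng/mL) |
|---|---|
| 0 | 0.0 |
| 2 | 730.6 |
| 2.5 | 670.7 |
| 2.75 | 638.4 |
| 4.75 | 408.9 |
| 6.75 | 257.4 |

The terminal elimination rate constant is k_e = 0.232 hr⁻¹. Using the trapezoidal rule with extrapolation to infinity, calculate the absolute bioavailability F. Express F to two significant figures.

F = 0.66

Trapezoidal AUC_0→6.75 (intramuscular injection):
  [0→2]: (0.0+730.6)/2 × 2 = 730.6
  [2→2.5]: (730.6+670.7)/2 × 0.5 = 350.325
  [2.5→2.75]: (670.7+638.4)/2 × 0.25 = 163.6375
  [2.75→4.75]: (638.4+408.9)/2 × 2 = 1047.3
  [4.75→6.75]: (408.9+257.4)/2 × 2 = 666.3
  Sum = 2958.1625 ng/mL·hr
Tail: C_last/k_e = 257.4/0.232 = 1109.483
AUC_0→∞ (intramuscular injection) = 2958.1625 + 1109.483 = 4067.6455 ng/mL·hr
F = (AUC_ev/D_ev)/(AUC_iv/D_iv) = (4067.6455/62.5)/(2460/25) = 65.082328/98.4 = 0.6614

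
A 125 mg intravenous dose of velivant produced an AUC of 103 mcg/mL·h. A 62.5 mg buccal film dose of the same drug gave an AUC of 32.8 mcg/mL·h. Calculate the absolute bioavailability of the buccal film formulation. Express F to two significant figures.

F = 0.64

F = (AUC_ev / D_ev) / (AUC_iv / D_iv)
  = (32.8/62.5) / (103/125)
  = 0.5248 / 0.824 = 0.6369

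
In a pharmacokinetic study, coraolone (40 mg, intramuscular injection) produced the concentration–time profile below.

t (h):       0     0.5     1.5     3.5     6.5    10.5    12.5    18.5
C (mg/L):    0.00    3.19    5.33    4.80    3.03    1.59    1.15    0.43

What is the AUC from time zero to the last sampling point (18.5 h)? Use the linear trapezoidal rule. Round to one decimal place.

Trapezoidal AUC_0→18.5:
  [0→0.5]: (0.00+3.19)/2 × 0.5 = 0.7975
  [0.5→1.5]: (3.19+5.33)/2 × 1 = 4.26
  [1.5→3.5]: (5.33+4.80)/2 × 2 = 10.13
  [3.5→6.5]: (4.80+3.03)/2 × 3 = 11.745
  [6.5→10.5]: (3.03+1.59)/2 × 4 = 9.24
  [10.5→12.5]: (1.59+1.15)/2 × 2 = 2.74
  [12.5→18.5]: (1.15+0.43)/2 × 6 = 4.74
  Sum = 43.6525 mg/L·h

AUC = 43.7 mg/L·h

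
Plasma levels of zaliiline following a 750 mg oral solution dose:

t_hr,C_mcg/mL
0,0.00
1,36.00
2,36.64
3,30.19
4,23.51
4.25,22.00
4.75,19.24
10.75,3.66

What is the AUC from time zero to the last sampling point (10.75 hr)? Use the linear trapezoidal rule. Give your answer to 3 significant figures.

Trapezoidal AUC_0→10.75:
  [0→1]: (0.00+36.00)/2 × 1 = 18.0
  [1→2]: (36.00+36.64)/2 × 1 = 36.32
  [2→3]: (36.64+30.19)/2 × 1 = 33.415
  [3→4]: (30.19+23.51)/2 × 1 = 26.85
  [4→4.25]: (23.51+22.00)/2 × 0.25 = 5.68875
  [4.25→4.75]: (22.00+19.24)/2 × 0.5 = 10.31
  [4.75→10.75]: (19.24+3.66)/2 × 6 = 68.7
  Sum = 199.28375 mcg/mL·hr

AUC = 199 mcg/mL·hr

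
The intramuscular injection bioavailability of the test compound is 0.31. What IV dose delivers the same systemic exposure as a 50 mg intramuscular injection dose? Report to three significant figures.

Systemic exposure from an extravascular dose = F × D_ev, so the equivalent IV dose is F × D_ev.
D_iv = F × D_ev = 0.31 × 50 = 15.5 mg

D_iv = 15.5 mg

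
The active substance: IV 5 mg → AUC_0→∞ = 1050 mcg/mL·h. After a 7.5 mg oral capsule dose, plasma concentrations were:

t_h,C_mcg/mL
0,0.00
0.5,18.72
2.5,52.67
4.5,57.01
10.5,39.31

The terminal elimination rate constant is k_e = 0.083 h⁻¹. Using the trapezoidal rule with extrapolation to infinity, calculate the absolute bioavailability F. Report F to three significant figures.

F = 0.602

Trapezoidal AUC_0→10.5 (oral capsule):
  [0→0.5]: (0.00+18.72)/2 × 0.5 = 4.68
  [0.5→2.5]: (18.72+52.67)/2 × 2 = 71.39
  [2.5→4.5]: (52.67+57.01)/2 × 2 = 109.68
  [4.5→10.5]: (57.01+39.31)/2 × 6 = 288.96
  Sum = 474.71 mcg/mL·h
Tail: C_last/k_e = 39.31/0.083 = 473.614
AUC_0→∞ (oral capsule) = 474.71 + 473.614 = 948.324 mcg/mL·h
F = (AUC_ev/D_ev)/(AUC_iv/D_iv) = (948.324/7.5)/(1050/5) = 126.4432/210 = 0.6021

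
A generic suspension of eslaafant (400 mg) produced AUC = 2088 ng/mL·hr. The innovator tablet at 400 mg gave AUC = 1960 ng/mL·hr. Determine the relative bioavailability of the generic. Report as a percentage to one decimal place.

F_rel = 106.5%

F_rel = (AUC_test/D_test) / (AUC_ref/D_ref)
      = (2088/400) / (1960/400)
      = 5.22 / 4.9 = 1.0653 = 106.53%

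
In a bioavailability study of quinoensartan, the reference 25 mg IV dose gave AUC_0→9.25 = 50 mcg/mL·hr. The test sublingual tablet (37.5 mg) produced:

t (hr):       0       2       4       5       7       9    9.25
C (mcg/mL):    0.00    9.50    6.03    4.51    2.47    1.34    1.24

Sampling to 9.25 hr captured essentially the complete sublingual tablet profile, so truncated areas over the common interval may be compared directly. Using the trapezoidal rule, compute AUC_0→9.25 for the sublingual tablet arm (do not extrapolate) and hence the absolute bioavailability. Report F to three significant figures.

F = 0.552

Trapezoidal AUC_0→9.25 (sublingual tablet):
  [0→2]: (0.00+9.50)/2 × 2 = 9.5
  [2→4]: (9.50+6.03)/2 × 2 = 15.53
  [4→5]: (6.03+4.51)/2 × 1 = 5.27
  [5→7]: (4.51+2.47)/2 × 2 = 6.98
  [7→9]: (2.47+1.34)/2 × 2 = 3.81
  [9→9.25]: (1.34+1.24)/2 × 0.25 = 0.3225
  Sum = 41.4125 mcg/mL·hr
F = (AUC_ev/D_ev)/(AUC_iv/D_iv) = (41.4125/37.5)/(50/25) = 1.10433/2 = 0.5522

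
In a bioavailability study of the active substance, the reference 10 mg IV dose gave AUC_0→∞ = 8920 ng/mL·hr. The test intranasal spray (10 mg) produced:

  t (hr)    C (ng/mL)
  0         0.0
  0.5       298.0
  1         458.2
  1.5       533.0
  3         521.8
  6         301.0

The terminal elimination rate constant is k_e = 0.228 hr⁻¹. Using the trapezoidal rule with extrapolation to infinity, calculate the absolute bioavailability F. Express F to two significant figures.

Trapezoidal AUC_0→6 (intranasal spray):
  [0→0.5]: (0.0+298.0)/2 × 0.5 = 74.5
  [0.5→1]: (298.0+458.2)/2 × 0.5 = 189.05
  [1→1.5]: (458.2+533.0)/2 × 0.5 = 247.8
  [1.5→3]: (533.0+521.8)/2 × 1.5 = 791.1
  [3→6]: (521.8+301.0)/2 × 3 = 1234.2
  Sum = 2536.65 ng/mL·hr
Tail: C_last/k_e = 301.0/0.228 = 1320.175
AUC_0→∞ (intranasal spray) = 2536.65 + 1320.175 = 3856.825 ng/mL·hr
F = (AUC_ev/D_ev)/(AUC_iv/D_iv) = (3856.825/10)/(8920/10) = 385.6825/892 = 0.4324

F = 0.43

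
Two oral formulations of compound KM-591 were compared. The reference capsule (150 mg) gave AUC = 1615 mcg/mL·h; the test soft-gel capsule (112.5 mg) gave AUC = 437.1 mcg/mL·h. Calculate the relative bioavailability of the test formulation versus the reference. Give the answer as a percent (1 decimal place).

F_rel = 36.1%

F_rel = (AUC_test/D_test) / (AUC_ref/D_ref)
      = (437.1/112.5) / (1615/150)
      = 3.88533 / 10.7667 = 0.3609 = 36.09%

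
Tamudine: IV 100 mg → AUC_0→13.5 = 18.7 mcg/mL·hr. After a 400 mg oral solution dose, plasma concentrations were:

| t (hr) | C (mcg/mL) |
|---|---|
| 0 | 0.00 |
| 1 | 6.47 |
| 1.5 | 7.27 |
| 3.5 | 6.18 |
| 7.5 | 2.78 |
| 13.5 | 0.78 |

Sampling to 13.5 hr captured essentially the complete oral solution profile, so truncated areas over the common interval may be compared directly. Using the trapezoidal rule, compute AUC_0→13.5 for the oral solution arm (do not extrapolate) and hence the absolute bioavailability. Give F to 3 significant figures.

F = 0.651

Trapezoidal AUC_0→13.5 (oral solution):
  [0→1]: (0.00+6.47)/2 × 1 = 3.235
  [1→1.5]: (6.47+7.27)/2 × 0.5 = 3.435
  [1.5→3.5]: (7.27+6.18)/2 × 2 = 13.45
  [3.5→7.5]: (6.18+2.78)/2 × 4 = 17.92
  [7.5→13.5]: (2.78+0.78)/2 × 6 = 10.68
  Sum = 48.72 mcg/mL·hr
F = (AUC_ev/D_ev)/(AUC_iv/D_iv) = (48.72/400)/(18.7/100) = 0.1218/0.187 = 0.6513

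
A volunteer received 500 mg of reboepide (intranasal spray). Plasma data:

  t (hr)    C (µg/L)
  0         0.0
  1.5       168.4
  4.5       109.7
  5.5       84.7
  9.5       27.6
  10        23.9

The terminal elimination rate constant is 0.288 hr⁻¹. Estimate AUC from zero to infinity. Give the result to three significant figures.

AUC = 961 µg/L·hr

Trapezoidal AUC_0→10:
  [0→1.5]: (0.0+168.4)/2 × 1.5 = 126.3
  [1.5→4.5]: (168.4+109.7)/2 × 3 = 417.15
  [4.5→5.5]: (109.7+84.7)/2 × 1 = 97.2
  [5.5→9.5]: (84.7+27.6)/2 × 4 = 224.6
  [9.5→10]: (27.6+23.9)/2 × 0.5 = 12.875
  Sum = 878.125 µg/L·hr
Extrapolated tail: C_last / k_e = 23.9 / 0.288 = 82.986
AUC_0→∞ = 878.125 + 82.986 = 961.111 µg/L·hr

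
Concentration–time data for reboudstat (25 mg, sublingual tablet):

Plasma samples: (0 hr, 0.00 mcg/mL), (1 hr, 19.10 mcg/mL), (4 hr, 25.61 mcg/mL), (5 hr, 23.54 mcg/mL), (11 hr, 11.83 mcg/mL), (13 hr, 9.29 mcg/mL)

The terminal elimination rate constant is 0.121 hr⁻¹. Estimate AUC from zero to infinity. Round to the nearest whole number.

AUC = 305 mcg/mL·hr

Trapezoidal AUC_0→13:
  [0→1]: (0.00+19.10)/2 × 1 = 9.55
  [1→4]: (19.10+25.61)/2 × 3 = 67.065
  [4→5]: (25.61+23.54)/2 × 1 = 24.575
  [5→11]: (23.54+11.83)/2 × 6 = 106.11
  [11→13]: (11.83+9.29)/2 × 2 = 21.12
  Sum = 228.42 mcg/mL·hr
Extrapolated tail: C_last / k_e = 9.29 / 0.121 = 76.777
AUC_0→∞ = 228.42 + 76.777 = 305.197 mcg/mL·hr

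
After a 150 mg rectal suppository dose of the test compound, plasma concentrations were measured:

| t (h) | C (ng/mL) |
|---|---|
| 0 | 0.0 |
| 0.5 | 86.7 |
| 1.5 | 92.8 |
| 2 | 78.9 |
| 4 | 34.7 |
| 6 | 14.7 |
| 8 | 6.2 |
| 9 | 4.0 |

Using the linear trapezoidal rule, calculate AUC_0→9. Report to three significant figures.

AUC = 343 ng/mL·h

Trapezoidal AUC_0→9:
  [0→0.5]: (0.0+86.7)/2 × 0.5 = 21.675
  [0.5→1.5]: (86.7+92.8)/2 × 1 = 89.75
  [1.5→2]: (92.8+78.9)/2 × 0.5 = 42.925
  [2→4]: (78.9+34.7)/2 × 2 = 113.6
  [4→6]: (34.7+14.7)/2 × 2 = 49.4
  [6→8]: (14.7+6.2)/2 × 2 = 20.9
  [8→9]: (6.2+4.0)/2 × 1 = 5.1
  Sum = 343.35 ng/mL·h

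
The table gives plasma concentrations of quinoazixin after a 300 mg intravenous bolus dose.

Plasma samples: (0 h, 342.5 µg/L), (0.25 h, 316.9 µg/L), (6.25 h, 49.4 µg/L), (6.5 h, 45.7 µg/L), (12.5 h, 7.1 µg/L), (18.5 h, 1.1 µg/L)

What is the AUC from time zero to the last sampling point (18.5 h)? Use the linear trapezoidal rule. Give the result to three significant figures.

AUC = 1380 µg/L·h

Trapezoidal AUC_0→18.5:
  [0→0.25]: (342.5+316.9)/2 × 0.25 = 82.425
  [0.25→6.25]: (316.9+49.4)/2 × 6 = 1098.9
  [6.25→6.5]: (49.4+45.7)/2 × 0.25 = 11.8875
  [6.5→12.5]: (45.7+7.1)/2 × 6 = 158.4
  [12.5→18.5]: (7.1+1.1)/2 × 6 = 24.6
  Sum = 1376.2125 µg/L·h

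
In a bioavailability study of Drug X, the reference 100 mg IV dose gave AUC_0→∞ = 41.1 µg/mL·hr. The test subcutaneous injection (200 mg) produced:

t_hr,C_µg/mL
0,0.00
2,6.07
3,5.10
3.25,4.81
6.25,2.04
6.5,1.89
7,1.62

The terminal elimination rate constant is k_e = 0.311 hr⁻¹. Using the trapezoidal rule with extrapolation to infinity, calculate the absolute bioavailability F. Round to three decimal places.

Trapezoidal AUC_0→7 (subcutaneous injection):
  [0→2]: (0.00+6.07)/2 × 2 = 6.07
  [2→3]: (6.07+5.10)/2 × 1 = 5.585
  [3→3.25]: (5.10+4.81)/2 × 0.25 = 1.23875
  [3.25→6.25]: (4.81+2.04)/2 × 3 = 10.275
  [6.25→6.5]: (2.04+1.89)/2 × 0.25 = 0.49125
  [6.5→7]: (1.89+1.62)/2 × 0.5 = 0.8775
  Sum = 24.5375 µg/mL·hr
Tail: C_last/k_e = 1.62/0.311 = 5.209
AUC_0→∞ (subcutaneous injection) = 24.5375 + 5.209 = 29.7465 µg/mL·hr
F = (AUC_ev/D_ev)/(AUC_iv/D_iv) = (29.7465/200)/(41.1/100) = 0.1487325/0.411 = 0.3619

F = 0.362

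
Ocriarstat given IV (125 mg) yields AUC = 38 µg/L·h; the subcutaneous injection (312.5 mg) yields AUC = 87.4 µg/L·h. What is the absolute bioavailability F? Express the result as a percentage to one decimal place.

F = 92.0%

F = (AUC_ev / D_ev) / (AUC_iv / D_iv)
  = (87.4/312.5) / (38/125)
  = 0.27968 / 0.304 = 0.9200
  = 92.00%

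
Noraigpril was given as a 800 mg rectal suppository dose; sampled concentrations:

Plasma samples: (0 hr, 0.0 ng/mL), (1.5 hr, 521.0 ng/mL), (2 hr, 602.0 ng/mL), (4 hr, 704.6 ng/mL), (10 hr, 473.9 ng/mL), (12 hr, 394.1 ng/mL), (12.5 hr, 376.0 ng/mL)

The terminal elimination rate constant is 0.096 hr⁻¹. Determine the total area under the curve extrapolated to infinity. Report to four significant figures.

AUC = 10490 ng/mL·hr

Trapezoidal AUC_0→12.5:
  [0→1.5]: (0.0+521.0)/2 × 1.5 = 390.75
  [1.5→2]: (521.0+602.0)/2 × 0.5 = 280.75
  [2→4]: (602.0+704.6)/2 × 2 = 1306.6
  [4→10]: (704.6+473.9)/2 × 6 = 3535.5
  [10→12]: (473.9+394.1)/2 × 2 = 868.0
  [12→12.5]: (394.1+376.0)/2 × 0.5 = 192.525
  Sum = 6574.125 ng/mL·hr
Extrapolated tail: C_last / k_e = 376.0 / 0.096 = 3916.667
AUC_0→∞ = 6574.125 + 3916.667 = 10490.792 ng/mL·hr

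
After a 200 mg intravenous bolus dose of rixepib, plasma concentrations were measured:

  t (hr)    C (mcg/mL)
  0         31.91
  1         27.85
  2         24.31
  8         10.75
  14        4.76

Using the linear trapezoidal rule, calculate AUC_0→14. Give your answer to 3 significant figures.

AUC = 208 mcg/mL·hr

Trapezoidal AUC_0→14:
  [0→1]: (31.91+27.85)/2 × 1 = 29.88
  [1→2]: (27.85+24.31)/2 × 1 = 26.08
  [2→8]: (24.31+10.75)/2 × 6 = 105.18
  [8→14]: (10.75+4.76)/2 × 6 = 46.53
  Sum = 207.67 mcg/mL·hr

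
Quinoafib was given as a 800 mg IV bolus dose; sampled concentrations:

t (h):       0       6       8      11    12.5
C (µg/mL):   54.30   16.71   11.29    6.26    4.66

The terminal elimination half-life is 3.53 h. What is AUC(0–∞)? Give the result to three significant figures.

AUC = 299 µg/mL·h

Trapezoidal AUC_0→12.5:
  [0→6]: (54.30+16.71)/2 × 6 = 213.03
  [6→8]: (16.71+11.29)/2 × 2 = 28.0
  [8→11]: (11.29+6.26)/2 × 3 = 26.325
  [11→12.5]: (6.26+4.66)/2 × 1.5 = 8.19
  Sum = 275.545 µg/mL·h
k_e = ln2 / t½ = 0.693147 / 3.53 = 0.1964 h^-1
Extrapolated tail: C_last / k_e = 4.66 / 0.1964 = 23.727
AUC_0→∞ = 275.545 + 23.727 = 299.272 µg/mL·h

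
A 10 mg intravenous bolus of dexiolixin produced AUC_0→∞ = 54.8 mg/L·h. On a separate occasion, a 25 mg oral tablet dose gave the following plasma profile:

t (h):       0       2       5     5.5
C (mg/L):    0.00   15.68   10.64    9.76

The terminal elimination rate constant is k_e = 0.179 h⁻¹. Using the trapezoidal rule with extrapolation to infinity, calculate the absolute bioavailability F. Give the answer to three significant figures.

F = 0.838

Trapezoidal AUC_0→5.5 (oral tablet):
  [0→2]: (0.00+15.68)/2 × 2 = 15.68
  [2→5]: (15.68+10.64)/2 × 3 = 39.48
  [5→5.5]: (10.64+9.76)/2 × 0.5 = 5.1
  Sum = 60.26 mg/L·h
Tail: C_last/k_e = 9.76/0.179 = 54.525
AUC_0→∞ (oral tablet) = 60.26 + 54.525 = 114.785 mg/L·h
F = (AUC_ev/D_ev)/(AUC_iv/D_iv) = (114.785/25)/(54.8/10) = 4.5914/5.48 = 0.8378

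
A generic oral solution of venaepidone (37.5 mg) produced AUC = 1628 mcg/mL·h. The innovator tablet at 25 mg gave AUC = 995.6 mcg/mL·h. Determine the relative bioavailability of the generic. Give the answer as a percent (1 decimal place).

F_rel = (AUC_test/D_test) / (AUC_ref/D_ref)
      = (1628/37.5) / (995.6/25)
      = 43.4133 / 39.824 = 1.0901 = 109.01%

F_rel = 109.0%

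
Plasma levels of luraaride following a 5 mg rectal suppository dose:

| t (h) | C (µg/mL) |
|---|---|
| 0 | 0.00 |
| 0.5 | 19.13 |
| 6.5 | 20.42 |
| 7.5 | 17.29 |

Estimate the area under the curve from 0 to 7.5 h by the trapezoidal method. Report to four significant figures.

Trapezoidal AUC_0→7.5:
  [0→0.5]: (0.00+19.13)/2 × 0.5 = 4.7825
  [0.5→6.5]: (19.13+20.42)/2 × 6 = 118.65
  [6.5→7.5]: (20.42+17.29)/2 × 1 = 18.855
  Sum = 142.2875 µg/mL·h

AUC = 142.3 µg/mL·h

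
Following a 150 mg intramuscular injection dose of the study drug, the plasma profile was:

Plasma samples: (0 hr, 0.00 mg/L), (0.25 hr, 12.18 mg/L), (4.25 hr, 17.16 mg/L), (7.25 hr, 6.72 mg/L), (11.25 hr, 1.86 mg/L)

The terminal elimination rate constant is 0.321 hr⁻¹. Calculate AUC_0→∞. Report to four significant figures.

AUC = 119.0 mg/L·hr

Trapezoidal AUC_0→11.25:
  [0→0.25]: (0.00+12.18)/2 × 0.25 = 1.5225
  [0.25→4.25]: (12.18+17.16)/2 × 4 = 58.68
  [4.25→7.25]: (17.16+6.72)/2 × 3 = 35.82
  [7.25→11.25]: (6.72+1.86)/2 × 4 = 17.16
  Sum = 113.1825 mg/L·hr
Extrapolated tail: C_last / k_e = 1.86 / 0.321 = 5.794
AUC_0→∞ = 113.1825 + 5.794 = 118.9765 mg/L·hr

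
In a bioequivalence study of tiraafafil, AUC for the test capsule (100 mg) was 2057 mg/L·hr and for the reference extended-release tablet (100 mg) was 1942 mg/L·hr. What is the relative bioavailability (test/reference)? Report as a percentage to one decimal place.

F_rel = (AUC_test/D_test) / (AUC_ref/D_ref)
      = (2057/100) / (1942/100)
      = 20.57 / 19.42 = 1.0592 = 105.92%

F_rel = 105.9%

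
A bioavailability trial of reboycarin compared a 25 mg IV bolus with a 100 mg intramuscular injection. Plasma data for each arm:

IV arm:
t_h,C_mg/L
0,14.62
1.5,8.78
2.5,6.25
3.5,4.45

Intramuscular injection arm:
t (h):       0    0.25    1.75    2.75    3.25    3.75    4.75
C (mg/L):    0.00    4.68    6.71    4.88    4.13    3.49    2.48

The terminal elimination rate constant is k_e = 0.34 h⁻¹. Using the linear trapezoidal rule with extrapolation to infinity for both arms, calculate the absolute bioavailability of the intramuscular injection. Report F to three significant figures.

Trapezoidal AUC_0→3.5 (IV):
  [0→1.5]: (14.62+8.78)/2 × 1.5 = 17.55
  [1.5→2.5]: (8.78+6.25)/2 × 1 = 7.515
  [2.5→3.5]: (6.25+4.45)/2 × 1 = 5.35
  Sum = 30.415 mg/L·h
IV tail: 4.45/0.34 = 13.088; AUC_iv,0→∞ = 30.415 + 13.088 = 43.503 mg/L·h
Trapezoidal AUC_0→4.75 (intramuscular injection):
  [0→0.25]: (0.00+4.68)/2 × 0.25 = 0.585
  [0.25→1.75]: (4.68+6.71)/2 × 1.5 = 8.5425
  [1.75→2.75]: (6.71+4.88)/2 × 1 = 5.795
  [2.75→3.25]: (4.88+4.13)/2 × 0.5 = 2.2525
  [3.25→3.75]: (4.13+3.49)/2 × 0.5 = 1.905
  [3.75→4.75]: (3.49+2.48)/2 × 1 = 2.985
  Sum = 22.065 mg/L·h
intramuscular injection tail: 2.48/0.34 = 7.294; AUC_ev,0→∞ = 22.065 + 7.294 = 29.359 mg/L·h
F = (AUC_ev/D_ev)/(AUC_iv/D_iv) = (29.359/100)/(43.503/25) = 0.29359/1.74012 = 0.1687

F = 0.169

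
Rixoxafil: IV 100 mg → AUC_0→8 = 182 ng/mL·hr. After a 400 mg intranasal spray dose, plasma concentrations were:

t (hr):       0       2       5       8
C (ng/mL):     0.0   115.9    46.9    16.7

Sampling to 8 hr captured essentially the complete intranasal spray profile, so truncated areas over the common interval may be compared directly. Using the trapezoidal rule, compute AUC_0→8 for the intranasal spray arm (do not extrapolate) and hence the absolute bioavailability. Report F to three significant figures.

Trapezoidal AUC_0→8 (intranasal spray):
  [0→2]: (0.0+115.9)/2 × 2 = 115.9
  [2→5]: (115.9+46.9)/2 × 3 = 244.2
  [5→8]: (46.9+16.7)/2 × 3 = 95.4
  Sum = 455.5 ng/mL·hr
F = (AUC_ev/D_ev)/(AUC_iv/D_iv) = (455.5/400)/(182/100) = 1.13875/1.82 = 0.6257

F = 0.626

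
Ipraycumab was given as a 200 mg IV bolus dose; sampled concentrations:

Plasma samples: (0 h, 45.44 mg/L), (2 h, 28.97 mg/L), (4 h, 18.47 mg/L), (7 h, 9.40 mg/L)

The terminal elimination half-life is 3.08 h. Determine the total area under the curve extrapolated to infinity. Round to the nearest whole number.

AUC = 205 mg/L·h

Trapezoidal AUC_0→7:
  [0→2]: (45.44+28.97)/2 × 2 = 74.41
  [2→4]: (28.97+18.47)/2 × 2 = 47.44
  [4→7]: (18.47+9.40)/2 × 3 = 41.805
  Sum = 163.655 mg/L·h
k_e = ln2 / t½ = 0.693147 / 3.08 = 0.2250 h^-1
Extrapolated tail: C_last / k_e = 9.40 / 0.225 = 41.778
AUC_0→∞ = 163.655 + 41.778 = 205.433 mg/L·h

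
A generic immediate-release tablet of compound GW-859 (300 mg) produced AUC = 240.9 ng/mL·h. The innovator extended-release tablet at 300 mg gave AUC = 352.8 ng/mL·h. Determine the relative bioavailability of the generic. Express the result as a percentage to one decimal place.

F_rel = (AUC_test/D_test) / (AUC_ref/D_ref)
      = (240.9/300) / (352.8/300)
      = 0.803 / 1.176 = 0.6828 = 68.28%

F_rel = 68.3%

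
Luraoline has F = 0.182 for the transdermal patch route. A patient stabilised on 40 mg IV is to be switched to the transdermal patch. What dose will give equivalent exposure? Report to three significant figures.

For equal systemic exposure: F × D_ev = D_iv
D_ev = D_iv / F = 40 / 0.182 = 219.78 mg

D_transdermal = 220 mg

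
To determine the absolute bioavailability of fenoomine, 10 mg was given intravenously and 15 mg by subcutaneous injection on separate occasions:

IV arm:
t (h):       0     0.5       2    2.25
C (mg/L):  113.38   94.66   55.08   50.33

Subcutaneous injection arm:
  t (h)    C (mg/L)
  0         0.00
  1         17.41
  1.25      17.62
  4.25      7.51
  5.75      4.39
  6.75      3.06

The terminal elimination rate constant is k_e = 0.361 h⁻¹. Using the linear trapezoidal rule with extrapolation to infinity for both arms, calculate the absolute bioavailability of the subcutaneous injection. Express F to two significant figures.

Trapezoidal AUC_0→2.25 (IV):
  [0→0.5]: (113.38+94.66)/2 × 0.5 = 52.01
  [0.5→2]: (94.66+55.08)/2 × 1.5 = 112.305
  [2→2.25]: (55.08+50.33)/2 × 0.25 = 13.17625
  Sum = 177.49125 mg/L·h
IV tail: 50.33/0.361 = 139.418; AUC_iv,0→∞ = 177.49125 + 139.418 = 316.90925 mg/L·h
Trapezoidal AUC_0→6.75 (subcutaneous injection):
  [0→1]: (0.00+17.41)/2 × 1 = 8.705
  [1→1.25]: (17.41+17.62)/2 × 0.25 = 4.37875
  [1.25→4.25]: (17.62+7.51)/2 × 3 = 37.695
  [4.25→5.75]: (7.51+4.39)/2 × 1.5 = 8.925
  [5.75→6.75]: (4.39+3.06)/2 × 1 = 3.725
  Sum = 63.42875 mg/L·h
subcutaneous injection tail: 3.06/0.361 = 8.476; AUC_ev,0→∞ = 63.42875 + 8.476 = 71.90475 mg/L·h
F = (AUC_ev/D_ev)/(AUC_iv/D_iv) = (71.90475/15)/(316.90925/10) = 4.79365/31.690925 = 0.1513

F = 0.15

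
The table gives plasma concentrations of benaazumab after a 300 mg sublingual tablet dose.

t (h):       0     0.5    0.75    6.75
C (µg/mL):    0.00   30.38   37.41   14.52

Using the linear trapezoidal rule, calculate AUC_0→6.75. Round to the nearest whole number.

Trapezoidal AUC_0→6.75:
  [0→0.5]: (0.00+30.38)/2 × 0.5 = 7.595
  [0.5→0.75]: (30.38+37.41)/2 × 0.25 = 8.47375
  [0.75→6.75]: (37.41+14.52)/2 × 6 = 155.79
  Sum = 171.85875 µg/mL·h

AUC = 172 µg/mL·h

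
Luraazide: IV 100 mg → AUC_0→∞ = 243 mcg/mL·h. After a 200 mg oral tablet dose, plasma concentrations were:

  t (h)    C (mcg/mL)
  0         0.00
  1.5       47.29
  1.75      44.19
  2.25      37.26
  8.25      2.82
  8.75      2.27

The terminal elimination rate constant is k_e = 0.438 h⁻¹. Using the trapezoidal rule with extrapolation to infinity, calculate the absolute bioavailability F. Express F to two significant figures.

F = 0.40

Trapezoidal AUC_0→8.75 (oral tablet):
  [0→1.5]: (0.00+47.29)/2 × 1.5 = 35.4675
  [1.5→1.75]: (47.29+44.19)/2 × 0.25 = 11.435
  [1.75→2.25]: (44.19+37.26)/2 × 0.5 = 20.3625
  [2.25→8.25]: (37.26+2.82)/2 × 6 = 120.24
  [8.25→8.75]: (2.82+2.27)/2 × 0.5 = 1.2725
  Sum = 188.7775 mcg/mL·h
Tail: C_last/k_e = 2.27/0.438 = 5.183
AUC_0→∞ (oral tablet) = 188.7775 + 5.183 = 193.9605 mcg/mL·h
F = (AUC_ev/D_ev)/(AUC_iv/D_iv) = (193.9605/200)/(243/100) = 0.9698025/2.43 = 0.3991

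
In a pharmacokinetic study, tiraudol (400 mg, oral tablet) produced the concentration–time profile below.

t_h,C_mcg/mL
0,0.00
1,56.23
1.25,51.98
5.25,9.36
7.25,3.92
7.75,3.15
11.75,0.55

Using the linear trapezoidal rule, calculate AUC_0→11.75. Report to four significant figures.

Trapezoidal AUC_0→11.75:
  [0→1]: (0.00+56.23)/2 × 1 = 28.115
  [1→1.25]: (56.23+51.98)/2 × 0.25 = 13.52625
  [1.25→5.25]: (51.98+9.36)/2 × 4 = 122.68
  [5.25→7.25]: (9.36+3.92)/2 × 2 = 13.28
  [7.25→7.75]: (3.92+3.15)/2 × 0.5 = 1.7675
  [7.75→11.75]: (3.15+0.55)/2 × 4 = 7.4
  Sum = 186.76875 mcg/mL·h

AUC = 186.8 mcg/mL·h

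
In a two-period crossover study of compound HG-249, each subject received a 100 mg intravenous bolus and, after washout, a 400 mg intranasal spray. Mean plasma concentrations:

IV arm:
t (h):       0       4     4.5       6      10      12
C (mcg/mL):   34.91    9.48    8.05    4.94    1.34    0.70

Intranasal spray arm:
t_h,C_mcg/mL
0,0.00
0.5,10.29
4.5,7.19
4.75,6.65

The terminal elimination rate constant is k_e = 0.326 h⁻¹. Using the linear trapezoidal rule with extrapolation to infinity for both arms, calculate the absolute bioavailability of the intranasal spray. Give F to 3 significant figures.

F = 0.125

Trapezoidal AUC_0→12 (IV):
  [0→4]: (34.91+9.48)/2 × 4 = 88.78
  [4→4.5]: (9.48+8.05)/2 × 0.5 = 4.3825
  [4.5→6]: (8.05+4.94)/2 × 1.5 = 9.7425
  [6→10]: (4.94+1.34)/2 × 4 = 12.56
  [10→12]: (1.34+0.70)/2 × 2 = 2.04
  Sum = 117.505 mcg/mL·h
IV tail: 0.70/0.326 = 2.147; AUC_iv,0→∞ = 117.505 + 2.147 = 119.652 mcg/mL·h
Trapezoidal AUC_0→4.75 (intranasal spray):
  [0→0.5]: (0.00+10.29)/2 × 0.5 = 2.5725
  [0.5→4.5]: (10.29+7.19)/2 × 4 = 34.96
  [4.5→4.75]: (7.19+6.65)/2 × 0.25 = 1.73
  Sum = 39.2625 mcg/mL·h
intranasal spray tail: 6.65/0.326 = 20.399; AUC_ev,0→∞ = 39.2625 + 20.399 = 59.6615 mcg/mL·h
F = (AUC_ev/D_ev)/(AUC_iv/D_iv) = (59.6615/400)/(119.652/100) = 0.14915375/1.19652 = 0.1247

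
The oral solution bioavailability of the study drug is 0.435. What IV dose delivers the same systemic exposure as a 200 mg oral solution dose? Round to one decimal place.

D_iv = 87.0 mg

Systemic exposure from an extravascular dose = F × D_ev, so the equivalent IV dose is F × D_ev.
D_iv = F × D_ev = 0.435 × 200 = 87 mg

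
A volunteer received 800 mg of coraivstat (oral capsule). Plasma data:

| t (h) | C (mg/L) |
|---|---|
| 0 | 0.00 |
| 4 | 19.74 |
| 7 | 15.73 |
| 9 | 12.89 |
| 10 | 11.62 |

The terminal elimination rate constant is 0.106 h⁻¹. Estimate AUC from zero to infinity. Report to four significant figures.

AUC = 243.2 mg/L·h

Trapezoidal AUC_0→10:
  [0→4]: (0.00+19.74)/2 × 4 = 39.48
  [4→7]: (19.74+15.73)/2 × 3 = 53.205
  [7→9]: (15.73+12.89)/2 × 2 = 28.62
  [9→10]: (12.89+11.62)/2 × 1 = 12.255
  Sum = 133.56 mg/L·h
Extrapolated tail: C_last / k_e = 11.62 / 0.106 = 109.623
AUC_0→∞ = 133.56 + 109.623 = 243.183 mg/L·h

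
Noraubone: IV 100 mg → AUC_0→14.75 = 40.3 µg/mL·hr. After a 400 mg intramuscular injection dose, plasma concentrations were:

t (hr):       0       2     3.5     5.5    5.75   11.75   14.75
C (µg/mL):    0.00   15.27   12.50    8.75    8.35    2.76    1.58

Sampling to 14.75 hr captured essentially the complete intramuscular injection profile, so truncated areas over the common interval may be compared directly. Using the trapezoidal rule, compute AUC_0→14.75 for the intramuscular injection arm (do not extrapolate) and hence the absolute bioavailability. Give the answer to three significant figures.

F = 0.616

Trapezoidal AUC_0→14.75 (intramuscular injection):
  [0→2]: (0.00+15.27)/2 × 2 = 15.27
  [2→3.5]: (15.27+12.50)/2 × 1.5 = 20.8275
  [3.5→5.5]: (12.50+8.75)/2 × 2 = 21.25
  [5.5→5.75]: (8.75+8.35)/2 × 0.25 = 2.1375
  [5.75→11.75]: (8.35+2.76)/2 × 6 = 33.33
  [11.75→14.75]: (2.76+1.58)/2 × 3 = 6.51
  Sum = 99.325 µg/mL·hr
F = (AUC_ev/D_ev)/(AUC_iv/D_iv) = (99.325/400)/(40.3/100) = 0.2483125/0.403 = 0.6162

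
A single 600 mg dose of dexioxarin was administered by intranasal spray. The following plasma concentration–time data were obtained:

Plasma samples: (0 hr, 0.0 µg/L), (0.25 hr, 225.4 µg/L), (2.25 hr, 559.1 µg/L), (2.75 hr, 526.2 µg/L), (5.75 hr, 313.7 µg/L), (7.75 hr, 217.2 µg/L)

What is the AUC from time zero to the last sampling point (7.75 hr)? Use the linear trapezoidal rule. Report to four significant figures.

AUC = 2875 µg/L·hr

Trapezoidal AUC_0→7.75:
  [0→0.25]: (0.0+225.4)/2 × 0.25 = 28.175
  [0.25→2.25]: (225.4+559.1)/2 × 2 = 784.5
  [2.25→2.75]: (559.1+526.2)/2 × 0.5 = 271.325
  [2.75→5.75]: (526.2+313.7)/2 × 3 = 1259.85
  [5.75→7.75]: (313.7+217.2)/2 × 2 = 530.9
  Sum = 2874.75 µg/L·hr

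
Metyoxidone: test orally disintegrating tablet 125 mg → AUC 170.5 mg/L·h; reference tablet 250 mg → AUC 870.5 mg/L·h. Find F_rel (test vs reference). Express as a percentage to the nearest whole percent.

F_rel = (AUC_test/D_test) / (AUC_ref/D_ref)
      = (170.5/125) / (870.5/250)
      = 1.364 / 3.482 = 0.3917 = 39.17%

F_rel = 39%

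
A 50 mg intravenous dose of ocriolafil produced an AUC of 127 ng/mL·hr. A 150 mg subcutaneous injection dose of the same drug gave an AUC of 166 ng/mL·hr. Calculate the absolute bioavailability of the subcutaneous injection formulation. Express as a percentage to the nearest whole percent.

F = 44%

F = (AUC_ev / D_ev) / (AUC_iv / D_iv)
  = (166/150) / (127/50)
  = 1.10667 / 2.54 = 0.4357
  = 43.57%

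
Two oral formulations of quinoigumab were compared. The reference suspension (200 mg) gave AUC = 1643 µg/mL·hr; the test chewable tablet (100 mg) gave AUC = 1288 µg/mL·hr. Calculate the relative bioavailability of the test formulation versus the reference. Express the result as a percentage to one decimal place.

F_rel = (AUC_test/D_test) / (AUC_ref/D_ref)
      = (1288/100) / (1643/200)
      = 12.88 / 8.215 = 1.5679 = 156.79%

F_rel = 156.8%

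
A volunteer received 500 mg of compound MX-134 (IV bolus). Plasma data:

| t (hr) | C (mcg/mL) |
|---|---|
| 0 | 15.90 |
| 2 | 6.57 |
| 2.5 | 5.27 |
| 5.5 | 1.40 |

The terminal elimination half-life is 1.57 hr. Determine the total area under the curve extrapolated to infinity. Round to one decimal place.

AUC = 38.6 mcg/mL·hr

Trapezoidal AUC_0→5.5:
  [0→2]: (15.90+6.57)/2 × 2 = 22.47
  [2→2.5]: (6.57+5.27)/2 × 0.5 = 2.96
  [2.5→5.5]: (5.27+1.40)/2 × 3 = 10.005
  Sum = 35.435 mcg/mL·hr
k_e = ln2 / t½ = 0.693147 / 1.57 = 0.4415 hr^-1
Extrapolated tail: C_last / k_e = 1.40 / 0.4415 = 3.171
AUC_0→∞ = 35.435 + 3.171 = 38.606 mcg/mL·hr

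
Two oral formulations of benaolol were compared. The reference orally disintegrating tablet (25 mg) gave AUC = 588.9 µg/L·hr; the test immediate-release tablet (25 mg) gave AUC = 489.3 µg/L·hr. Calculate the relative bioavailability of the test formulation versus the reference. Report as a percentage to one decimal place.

F_rel = 83.1%

F_rel = (AUC_test/D_test) / (AUC_ref/D_ref)
      = (489.3/25) / (588.9/25)
      = 19.572 / 23.556 = 0.8309 = 83.09%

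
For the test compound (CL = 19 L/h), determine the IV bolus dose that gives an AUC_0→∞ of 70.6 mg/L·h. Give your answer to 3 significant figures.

Dose = 1340 mg

Dose_iv = CL × AUC_0→∞
     = 19 × 70.6 = 1341.4 mg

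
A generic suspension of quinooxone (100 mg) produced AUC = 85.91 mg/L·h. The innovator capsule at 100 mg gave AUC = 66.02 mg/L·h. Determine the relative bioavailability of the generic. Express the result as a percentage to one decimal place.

F_rel = (AUC_test/D_test) / (AUC_ref/D_ref)
      = (85.91/100) / (66.02/100)
      = 0.8591 / 0.6602 = 1.3013 = 130.13%

F_rel = 130.1%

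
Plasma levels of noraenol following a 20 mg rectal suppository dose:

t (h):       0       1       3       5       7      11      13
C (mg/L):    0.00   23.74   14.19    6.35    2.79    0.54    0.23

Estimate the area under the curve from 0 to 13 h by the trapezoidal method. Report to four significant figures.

Trapezoidal AUC_0→13:
  [0→1]: (0.00+23.74)/2 × 1 = 11.87
  [1→3]: (23.74+14.19)/2 × 2 = 37.93
  [3→5]: (14.19+6.35)/2 × 2 = 20.54
  [5→7]: (6.35+2.79)/2 × 2 = 9.14
  [7→11]: (2.79+0.54)/2 × 4 = 6.66
  [11→13]: (0.54+0.23)/2 × 2 = 0.77
  Sum = 86.91 mg/L·h

AUC = 86.91 mg/L·h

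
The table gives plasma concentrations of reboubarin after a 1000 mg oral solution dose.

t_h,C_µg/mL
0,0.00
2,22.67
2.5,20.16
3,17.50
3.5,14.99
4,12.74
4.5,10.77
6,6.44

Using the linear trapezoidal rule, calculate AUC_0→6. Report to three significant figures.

AUC = 76.6 µg/mL·h

Trapezoidal AUC_0→6:
  [0→2]: (0.00+22.67)/2 × 2 = 22.67
  [2→2.5]: (22.67+20.16)/2 × 0.5 = 10.7075
  [2.5→3]: (20.16+17.50)/2 × 0.5 = 9.415
  [3→3.5]: (17.50+14.99)/2 × 0.5 = 8.1225
  [3.5→4]: (14.99+12.74)/2 × 0.5 = 6.9325
  [4→4.5]: (12.74+10.77)/2 × 0.5 = 5.8775
  [4.5→6]: (10.77+6.44)/2 × 1.5 = 12.9075
  Sum = 76.6325 µg/mL·h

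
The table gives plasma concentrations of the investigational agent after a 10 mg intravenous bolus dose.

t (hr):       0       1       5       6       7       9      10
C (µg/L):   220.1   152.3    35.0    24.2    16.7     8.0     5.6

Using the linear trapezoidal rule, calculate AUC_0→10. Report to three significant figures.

AUC = 642 µg/L·hr

Trapezoidal AUC_0→10:
  [0→1]: (220.1+152.3)/2 × 1 = 186.2
  [1→5]: (152.3+35.0)/2 × 4 = 374.6
  [5→6]: (35.0+24.2)/2 × 1 = 29.6
  [6→7]: (24.2+16.7)/2 × 1 = 20.45
  [7→9]: (16.7+8.0)/2 × 2 = 24.7
  [9→10]: (8.0+5.6)/2 × 1 = 6.8
  Sum = 642.35 µg/L·hr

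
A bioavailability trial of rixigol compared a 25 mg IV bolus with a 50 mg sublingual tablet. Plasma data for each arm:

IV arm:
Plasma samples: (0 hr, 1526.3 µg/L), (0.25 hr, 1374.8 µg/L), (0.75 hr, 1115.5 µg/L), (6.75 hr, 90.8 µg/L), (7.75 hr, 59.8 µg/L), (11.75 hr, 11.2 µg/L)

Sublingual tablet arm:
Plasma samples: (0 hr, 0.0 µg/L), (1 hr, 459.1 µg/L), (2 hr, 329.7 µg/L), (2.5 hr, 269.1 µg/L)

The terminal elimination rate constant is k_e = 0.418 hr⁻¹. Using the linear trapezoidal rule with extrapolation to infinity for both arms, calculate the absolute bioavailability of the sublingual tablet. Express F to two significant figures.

F = 0.15

Trapezoidal AUC_0→11.75 (IV):
  [0→0.25]: (1526.3+1374.8)/2 × 0.25 = 362.6375
  [0.25→0.75]: (1374.8+1115.5)/2 × 0.5 = 622.575
  [0.75→6.75]: (1115.5+90.8)/2 × 6 = 3618.9
  [6.75→7.75]: (90.8+59.8)/2 × 1 = 75.3
  [7.75→11.75]: (59.8+11.2)/2 × 4 = 142.0
  Sum = 4821.4125 µg/L·hr
IV tail: 11.2/0.418 = 26.794; AUC_iv,0→∞ = 4821.4125 + 26.794 = 4848.2065 µg/L·hr
Trapezoidal AUC_0→2.5 (sublingual tablet):
  [0→1]: (0.0+459.1)/2 × 1 = 229.55
  [1→2]: (459.1+329.7)/2 × 1 = 394.4
  [2→2.5]: (329.7+269.1)/2 × 0.5 = 149.7
  Sum = 773.65 µg/L·hr
sublingual tablet tail: 269.1/0.418 = 643.780; AUC_ev,0→∞ = 773.65 + 643.780 = 1417.43 µg/L·hr
F = (AUC_ev/D_ev)/(AUC_iv/D_iv) = (1417.43/50)/(4848.2065/25) = 28.3486/193.92826 = 0.1462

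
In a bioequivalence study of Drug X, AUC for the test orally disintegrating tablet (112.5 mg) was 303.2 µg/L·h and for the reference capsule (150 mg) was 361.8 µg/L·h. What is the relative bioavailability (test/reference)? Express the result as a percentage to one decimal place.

F_rel = 111.7%

F_rel = (AUC_test/D_test) / (AUC_ref/D_ref)
      = (303.2/112.5) / (361.8/150)
      = 2.69511 / 2.412 = 1.1174 = 111.74%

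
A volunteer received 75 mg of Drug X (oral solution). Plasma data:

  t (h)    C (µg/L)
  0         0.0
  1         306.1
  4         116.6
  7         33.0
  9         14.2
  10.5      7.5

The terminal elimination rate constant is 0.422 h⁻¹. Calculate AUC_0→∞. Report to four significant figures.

AUC = 1093 µg/L·h

Trapezoidal AUC_0→10.5:
  [0→1]: (0.0+306.1)/2 × 1 = 153.05
  [1→4]: (306.1+116.6)/2 × 3 = 634.05
  [4→7]: (116.6+33.0)/2 × 3 = 224.4
  [7→9]: (33.0+14.2)/2 × 2 = 47.2
  [9→10.5]: (14.2+7.5)/2 × 1.5 = 16.275
  Sum = 1074.975 µg/L·h
Extrapolated tail: C_last / k_e = 7.5 / 0.422 = 17.773
AUC_0→∞ = 1074.975 + 17.773 = 1092.748 µg/L·h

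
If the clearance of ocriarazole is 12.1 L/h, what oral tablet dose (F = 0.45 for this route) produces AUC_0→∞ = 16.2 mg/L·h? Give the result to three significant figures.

Dose = CL × AUC_0→∞ / F
     = 12.1 × 16.2 / 0.45 = 435.6 mg

Dose = 436 mg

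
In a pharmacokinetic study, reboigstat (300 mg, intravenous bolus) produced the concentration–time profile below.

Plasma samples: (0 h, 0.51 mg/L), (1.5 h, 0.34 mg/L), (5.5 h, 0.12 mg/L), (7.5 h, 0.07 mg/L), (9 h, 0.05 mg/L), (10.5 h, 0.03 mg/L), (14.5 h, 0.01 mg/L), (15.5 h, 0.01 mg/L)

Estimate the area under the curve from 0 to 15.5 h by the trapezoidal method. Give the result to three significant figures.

Trapezoidal AUC_0→15.5:
  [0→1.5]: (0.51+0.34)/2 × 1.5 = 0.6375
  [1.5→5.5]: (0.34+0.12)/2 × 4 = 0.92
  [5.5→7.5]: (0.12+0.07)/2 × 2 = 0.19
  [7.5→9]: (0.07+0.05)/2 × 1.5 = 0.09
  [9→10.5]: (0.05+0.03)/2 × 1.5 = 0.06
  [10.5→14.5]: (0.03+0.01)/2 × 4 = 0.08
  [14.5→15.5]: (0.01+0.01)/2 × 1 = 0.01
  Sum = 1.9875 mg/L·h

AUC = 1.99 mg/L·h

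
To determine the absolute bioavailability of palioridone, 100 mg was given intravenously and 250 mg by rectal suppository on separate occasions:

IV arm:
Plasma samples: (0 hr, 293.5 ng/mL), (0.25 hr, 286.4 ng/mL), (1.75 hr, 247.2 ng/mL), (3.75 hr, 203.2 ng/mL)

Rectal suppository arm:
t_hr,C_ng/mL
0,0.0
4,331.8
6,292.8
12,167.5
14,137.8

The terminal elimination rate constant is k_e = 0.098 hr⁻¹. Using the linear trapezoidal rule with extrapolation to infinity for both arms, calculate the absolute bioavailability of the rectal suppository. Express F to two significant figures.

Trapezoidal AUC_0→3.75 (IV):
  [0→0.25]: (293.5+286.4)/2 × 0.25 = 72.4875
  [0.25→1.75]: (286.4+247.2)/2 × 1.5 = 400.2
  [1.75→3.75]: (247.2+203.2)/2 × 2 = 450.4
  Sum = 923.0875 ng/mL·hr
IV tail: 203.2/0.098 = 2073.469; AUC_iv,0→∞ = 923.0875 + 2073.469 = 2996.5565 ng/mL·hr
Trapezoidal AUC_0→14 (rectal suppository):
  [0→4]: (0.0+331.8)/2 × 4 = 663.6
  [4→6]: (331.8+292.8)/2 × 2 = 624.6
  [6→12]: (292.8+167.5)/2 × 6 = 1380.9
  [12→14]: (167.5+137.8)/2 × 2 = 305.3
  Sum = 2974.4 ng/mL·hr
rectal suppository tail: 137.8/0.098 = 1406.122; AUC_ev,0→∞ = 2974.4 + 1406.122 = 4380.522 ng/mL·hr
F = (AUC_ev/D_ev)/(AUC_iv/D_iv) = (4380.522/250)/(2996.5565/100) = 17.522088/29.965565 = 0.5847

F = 0.58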